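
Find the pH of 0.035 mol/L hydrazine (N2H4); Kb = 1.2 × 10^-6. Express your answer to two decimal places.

pH = 10.31

N2H4 + H2O ⇌ N2H5+ + OH-
Kb = [OH-]²/(0.035 − [OH-]) = 1.2 × 10^-6
Since Kb ≪ C₀, [OH-] ≈ √(Kb·C₀) = 2.05 × 10^-4 M.
Check: 0.59% ionized — well under 5%, approximation valid.
pOH = −log(2.05 × 10^-4) = 3.69; pH = 14.00 − 3.69 = 10.31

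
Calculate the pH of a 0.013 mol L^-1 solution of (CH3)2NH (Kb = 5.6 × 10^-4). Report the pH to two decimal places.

pH = 11.39

(CH3)2NH + H2O ⇌ (CH3)2NH2+ + OH-
From the ICE table, Kb = x²/(0.013 − x) = 5.6 × 10^-4.
x is not negligible relative to C₀; solve x² + 0.00056·x − 7.28e-06 = 0.
x = (−Kb + √(Kb² + 4·Kb·C₀))/2 = 2.43 × 10^-3 M
pOH = 2.61, so pH = 14.00 − pOH = 11.39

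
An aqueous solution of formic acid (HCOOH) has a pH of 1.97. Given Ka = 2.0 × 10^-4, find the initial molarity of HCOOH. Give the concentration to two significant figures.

[H+] = 10^(-1.97) = 1.07 × 10^-2 M = x
Ka = x²/(C₀ − x) ⇒ C₀ = x + x²/Ka
C₀ = 1.07 × 10^-2 + (1.07 × 10^-2)²/(2.0 × 10^-4) = 5.83 × 10^-1 M

C₀ = 5.8 × 10^-1 M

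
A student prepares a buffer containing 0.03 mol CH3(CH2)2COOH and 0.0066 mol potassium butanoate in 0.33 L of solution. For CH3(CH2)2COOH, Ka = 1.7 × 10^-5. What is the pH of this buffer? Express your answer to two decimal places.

pKa = −log(1.7 × 10^-5) = 4.770
Henderson–Hasselbalch: pH = pKa + log([CH3(CH2)2COO-]/[CH3(CH2)2COOH]) = 4.770 + log(0.0066/0.03)
pH = 4.770 + (-0.658) = 4.11

pH = 4.11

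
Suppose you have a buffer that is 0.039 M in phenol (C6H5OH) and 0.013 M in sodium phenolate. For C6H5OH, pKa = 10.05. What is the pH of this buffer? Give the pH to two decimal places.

pH = 9.57

Henderson–Hasselbalch: pH = pKa + log([C6H5O-]/[C6H5OH]) = 10.05 + log(0.013/0.039)
pH = 10.05 + (-0.477) = 9.57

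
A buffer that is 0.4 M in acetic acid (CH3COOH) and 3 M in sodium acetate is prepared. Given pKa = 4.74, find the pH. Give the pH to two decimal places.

pH = 5.62

Using pH = pKa + log([base]/[acid]) with [base]/[acid] = 3/0.4:
pH = 4.74 + (+0.875) = 5.62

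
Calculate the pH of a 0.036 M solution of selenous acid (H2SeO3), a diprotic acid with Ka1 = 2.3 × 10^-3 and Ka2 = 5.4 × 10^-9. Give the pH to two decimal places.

Ka1 ≫ Ka2, so treat the first dissociation as the only significant source of H+.
Ka1 = x²/(0.036 − x) = 2.3 × 10^-3
Solving the quadratic: x = (−Ka1 + √(Ka1² + 4·Ka1·C₀))/2 = 8.02 × 10^-3 M
pH = −log(8.02 × 10^-3) = 2.10

pH = 2.10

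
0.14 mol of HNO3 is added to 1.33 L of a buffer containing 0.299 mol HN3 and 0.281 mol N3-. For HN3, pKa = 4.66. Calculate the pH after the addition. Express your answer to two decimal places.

Added H+ converts N3- to HN3: HN3 → 0.439 mol, N3- → 0.141 mol.
pH = pKa + log(n_N3-/n_HN3) = 4.66 + log(0.141/0.439) = 4.66 + (-0.493)

pH = 4.17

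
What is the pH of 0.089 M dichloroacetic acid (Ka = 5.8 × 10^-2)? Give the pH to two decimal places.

pH = 1.31

Cl2CHCOOH ⇌ Cl2CHCOO- + H+
Ka = x²/(0.089 − x) = 5.8 × 10^-2
x is not negligible relative to C₀; solve x² + 0.058·x − 0.00516 = 0.
x = (−Ka + √(Ka² + 4·Ka·C₀))/2 = 4.85 × 10^-2 M
pH = −log[H+] = −log(4.85 × 10^-2) = 1.31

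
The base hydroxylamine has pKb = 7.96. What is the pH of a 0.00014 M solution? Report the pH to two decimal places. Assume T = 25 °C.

pH = 8.09

NH2OH + H2O ⇌ NH3OH+ + OH-
Kb = 10^(−7.96) = 1.10 × 10^-8
From the ICE table, Kb = [OH-]²/(0.00014 − [OH-]) = 1.10 × 10^-8.
Neglecting [OH-] in the denominator: [OH-] = √(1.10 × 10^-8 × 0.00014) = 1.24 × 10^-6 M
Check: 0.89% ionized — well under 5%, approximation valid.
pOH = 5.91, so pH = 14.00 − pOH = 8.09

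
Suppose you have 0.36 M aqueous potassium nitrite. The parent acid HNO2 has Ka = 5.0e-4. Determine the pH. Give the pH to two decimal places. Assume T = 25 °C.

pH = 8.43

NO2- is the conjugate base of the weak acid HNO2.
Kb = Kw/Ka = 1.0×10^-14 / 5.0 × 10^-4 = 2.00 × 10^-11
From the ICE table, Kb = x²/(0.36 − x) = 2.00 × 10^-11.
Assume x ≪ 0.36: x ≈ √(2.00 × 10^-11 × 0.36) = 2.68 × 10^-6 M
(x/C₀ = 0.00075% < 5%, so the approximation holds.)
pOH = −log(2.68 × 10^-6) = 5.57; pH = 14.00 − 5.57 = 8.43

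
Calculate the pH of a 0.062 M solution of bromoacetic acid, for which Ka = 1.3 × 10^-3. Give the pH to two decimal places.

pH = 2.08

BrCH2COOH ⇌ BrCH2COO- + H+
Ka = [H+]²/(0.062 − [H+]) = 1.3 × 10^-3
The 5% rule fails; solving [H+]² + Ka·[H+] − Ka·C₀ = 0 exactly:
[H+] = [−0.0013 + √(0.0013² + 0.000322)]/2 = 8.35 × 10^-3 M
pH = −log(8.35 × 10^-3) = 2.08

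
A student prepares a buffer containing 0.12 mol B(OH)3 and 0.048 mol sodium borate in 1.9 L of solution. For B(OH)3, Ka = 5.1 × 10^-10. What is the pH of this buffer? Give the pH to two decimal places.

pH = 8.89

pKa = −log(5.1 × 10^-10) = 9.292
pH = pKa + log([A⁻]/[HA]) = 9.292 + log(0.048/0.12)
pH = 9.292 + (-0.398) = 8.89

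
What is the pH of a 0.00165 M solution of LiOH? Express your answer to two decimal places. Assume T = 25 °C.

LiOH is a strong base; [OH-] = 0.00165 M.
pOH = -log(0.00165) = 2.78
pH = 14.00 - 2.78 = 11.22

pH = 11.22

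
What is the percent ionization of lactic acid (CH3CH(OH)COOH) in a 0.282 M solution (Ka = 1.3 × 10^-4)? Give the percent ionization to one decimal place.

2.1%

CH3CH(OH)COOH ⇌ CH3CH(OH)COO- + H+; let x = [H+] at equilibrium.
x ≈ √(Ka·C₀) = √(1.3 × 10^-4 × 0.282) = 6.05 × 10^-3 M
% ionization = x/C₀ × 100% = 6.05 × 10^-3/0.282 × 100% = 2.1%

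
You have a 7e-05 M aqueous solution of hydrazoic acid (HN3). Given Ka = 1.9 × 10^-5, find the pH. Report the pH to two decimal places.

HN3 ⇌ N3- + H+
From the ICE table, Ka = [H+]²/(7e-05 − [H+]) = 1.9 × 10^-5.
Here C₀/Ka ≈ 3.68, so the small-[H+] approximation fails. Use the quadratic:
[H+] = [−1.9e-05 + √(1.9e-05² + 5.32e-09)]/2 = 2.82 × 10^-5 M
pH = −log[H+] = −log(2.82 × 10^-5) = 4.55

pH = 4.55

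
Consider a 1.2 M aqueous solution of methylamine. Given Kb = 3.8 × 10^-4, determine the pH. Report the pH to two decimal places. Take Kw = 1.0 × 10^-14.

pH = 12.33

CH3NH2 + H2O ⇌ CH3NH3+ + OH-
Kb = x²/(1.2 − x) = 3.8 × 10^-4
Since Kb ≪ C₀, x ≈ √(Kb·C₀) = 2.14 × 10^-2 M.
Check: 1.8% ionized — well under 5%, approximation valid.
pOH = 1.67, so pH = 14.00 − pOH = 12.33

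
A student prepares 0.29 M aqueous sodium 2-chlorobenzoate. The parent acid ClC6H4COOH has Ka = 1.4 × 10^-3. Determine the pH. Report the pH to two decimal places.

ClC6H4COO- is the conjugate base of the weak acid ClC6H4COOH.
Kb = Kw/Ka = 1.0×10^-14 / 1.4 × 10^-3 = 7.14 × 10^-12
Kb = [OH-]²/(0.29 − [OH-]) = 7.14 × 10^-12
Since Kb ≪ C₀, [OH-] ≈ √(Kb·C₀) = 1.44 × 10^-6 M.
Check: 0.0005% ionized — well under 5%, approximation valid.
pOH = −log(1.44 × 10^-6) = 5.84; pH = 14.00 − 5.84 = 8.16

pH = 8.16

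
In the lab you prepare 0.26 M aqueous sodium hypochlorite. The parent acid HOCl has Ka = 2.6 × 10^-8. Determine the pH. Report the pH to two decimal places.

OCl- is the conjugate base of the weak acid HOCl.
Kb = Kw/Ka = 1.0×10^-14 / 2.6 × 10^-8 = 3.85 × 10^-7
Kb = [OH-]²/(0.26 − [OH-]) = 3.85 × 10^-7
Since Kb ≪ C₀, [OH-] ≈ √(Kb·C₀) = 3.16 × 10^-4 M.
pOH = −log(3.16 × 10^-4) = 3.50; pH = 14.00 − 3.50 = 10.50

pH = 10.50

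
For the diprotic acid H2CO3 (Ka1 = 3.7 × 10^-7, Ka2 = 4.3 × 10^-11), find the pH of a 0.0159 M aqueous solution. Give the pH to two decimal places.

pH = 4.12

Since Ka1 ≫ Ka2, the first ionization dominates [H+].
Ka1 = x²/(0.0159 − x) = 3.7 × 10^-7
x ≈ √(3.7 × 10^-7 × 0.0159) = 7.67 × 10^-5 M
pH = −log(7.67 × 10^-5) = 4.12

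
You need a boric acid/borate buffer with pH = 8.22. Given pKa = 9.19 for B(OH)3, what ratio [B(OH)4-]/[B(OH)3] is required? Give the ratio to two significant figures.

ratio = 0.11

pH = pKa + log(r) ⇒ log(r) = 8.22 − 9.19 = -0.97
r = [B(OH)4-]/[B(OH)3] = 10^(-0.97) = 0.107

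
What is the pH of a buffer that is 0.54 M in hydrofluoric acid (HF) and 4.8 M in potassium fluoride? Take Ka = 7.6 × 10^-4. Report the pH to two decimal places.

pKa = −log(7.6 × 10^-4) = 3.119
pH = pKa + log([A⁻]/[HA]) = 3.119 + log(4.8/0.54)
pH = 3.119 + (+0.949) = 4.07

pH = 4.07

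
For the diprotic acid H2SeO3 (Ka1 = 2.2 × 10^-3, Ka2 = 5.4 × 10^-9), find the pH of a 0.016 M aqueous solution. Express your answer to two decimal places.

pH = 2.31

Since Ka1 ≫ Ka2, the first ionization dominates [H+].
Ka1 = x²/(0.016 − x) = 2.2 × 10^-3
Solving the quadratic: x = (−Ka1 + √(Ka1² + 4·Ka1·C₀))/2 = 4.93 × 10^-3 M
pH = −log(4.93 × 10^-3) = 2.31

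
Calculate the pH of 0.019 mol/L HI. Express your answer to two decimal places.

HI is a strong acid and dissociates completely, so [H+] = 0.019 M.
pH = -log(0.019) = 1.72

pH = 1.72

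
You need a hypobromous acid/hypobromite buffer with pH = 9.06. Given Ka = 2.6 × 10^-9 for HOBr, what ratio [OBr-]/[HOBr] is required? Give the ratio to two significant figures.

ratio = 3.0

pKa = -log(2.6 × 10^-9) = 8.585
pH = pKa + log(r) ⇒ log(r) = 9.06 − 8.585 = +0.475
r = [OBr-]/[HOBr] = 10^(+0.475) = 2.99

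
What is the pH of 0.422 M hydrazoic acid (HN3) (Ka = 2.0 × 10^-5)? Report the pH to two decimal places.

HN3 ⇌ N3- + H+
From the ICE table, Ka = [H+]²/(0.422 − [H+]) = 2.0 × 10^-5.
Assume [H+] ≪ 0.422: [H+] ≈ √(2.0 × 10^-5 × 0.422) = 2.91 × 10^-3 M
pH = −log(2.91 × 10^-3) = 2.54

pH = 2.54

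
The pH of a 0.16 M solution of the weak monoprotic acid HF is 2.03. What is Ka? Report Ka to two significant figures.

Ka = 5.8 × 10^-4

[H+] = 10^(-2.03) = 9.33 × 10^-3 M
At equilibrium [HA] = 0.16 − 9.33 × 10^-3 = 1.51 × 10^-1 M
Ka = [H+][A-]/[HA] = (9.33 × 10^-3)² / 1.51 × 10^-1 = 5.8 × 10^-4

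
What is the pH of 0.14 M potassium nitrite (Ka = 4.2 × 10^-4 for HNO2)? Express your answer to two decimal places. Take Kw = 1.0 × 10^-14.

pH = 8.26

NO2- is the conjugate base of the weak acid HNO2.
Kb = Kw/Ka = 1.0×10^-14 / 4.2 × 10^-4 = 2.38 × 10^-11
From the ICE table, Kb = [OH-]²/(0.14 − [OH-]) = 2.38 × 10^-11.
Since Kb ≪ C₀, [OH-] ≈ √(Kb·C₀) = 1.83 × 10^-6 M.
([OH-]/C₀ = 0.0013% < 5%, so the approximation holds.)
pOH = 5.74, so pH = 14.00 − pOH = 8.26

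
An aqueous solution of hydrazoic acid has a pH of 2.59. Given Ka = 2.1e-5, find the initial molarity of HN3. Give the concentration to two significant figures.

C₀ = 3.2 × 10^-1 M

[H+] = 10^(-2.59) = 2.57 × 10^-3 M = x
Ka = x²/(C₀ − x) ⇒ C₀ = x + x²/Ka
C₀ = 2.57 × 10^-3 + (2.57 × 10^-3)²/(2.1 × 10^-5) = 3.17 × 10^-1 M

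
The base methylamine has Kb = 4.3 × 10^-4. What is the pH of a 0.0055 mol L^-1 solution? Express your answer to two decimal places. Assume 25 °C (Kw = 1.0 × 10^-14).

pH = 11.13

CH3NH2 + H2O ⇌ CH3NH3+ + OH-
Kb = x²/(0.0055 − x) = 4.3 × 10^-4
x is not negligible relative to C₀; solve x² + 0.00043·x − 2.36e-06 = 0.
x = (−Kb + √(Kb² + 4·Kb·C₀))/2 = 1.34 × 10^-3 M
pOH = 2.87, so pH = 14.00 − pOH = 11.13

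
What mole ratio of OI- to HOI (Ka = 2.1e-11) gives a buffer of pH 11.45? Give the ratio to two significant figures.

pKa = -log(2.1 × 10^-11) = 10.678
pH = pKa + log(r) ⇒ log(r) = 11.45 − 10.678 = +0.772
r = [OI-]/[HOI] = 10^(+0.772) = 5.92

ratio = 5.9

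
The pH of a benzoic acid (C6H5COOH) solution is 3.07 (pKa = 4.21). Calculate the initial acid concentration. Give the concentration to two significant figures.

[H+] = 10^(-3.07) = 8.51 × 10^-4 M = x
Ka = 10^(−4.21) = 6.17 × 10^-5
Ka = x²/(C₀ − x) ⇒ C₀ = x + x²/Ka
C₀ = 8.51 × 10^-4 + (8.51 × 10^-4)²/(6.17 × 10^-5) = 1.26 × 10^-2 M

C₀ = 1.3 × 10^-2 M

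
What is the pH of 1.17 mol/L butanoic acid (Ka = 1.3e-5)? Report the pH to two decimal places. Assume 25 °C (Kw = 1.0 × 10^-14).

pH = 2.41

CH3(CH2)2COOH ⇌ CH3(CH2)2COO- + H+
Ka = [H+]²/(1.17 − [H+]) = 1.3 × 10^-5
Neglecting [H+] in the denominator: [H+] = √(1.3 × 10^-5 × 1.17) = 3.90 × 10^-3 M
Check: 0.33% ionized — well under 5%, approximation valid.
pH = −log[H+] = −log(3.90 × 10^-3) = 2.41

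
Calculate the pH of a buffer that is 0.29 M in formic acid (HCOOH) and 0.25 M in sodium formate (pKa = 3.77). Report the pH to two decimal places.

Henderson–Hasselbalch: pH = pKa + log([HCOO-]/[HCOOH]) = 3.77 + log(0.25/0.29)
pH = 3.77 + (-0.064) = 3.71

pH = 3.71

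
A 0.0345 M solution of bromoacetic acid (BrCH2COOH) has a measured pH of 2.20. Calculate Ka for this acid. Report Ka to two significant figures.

[H+] = 10^(-2.20) = 6.31 × 10^-3 M
At equilibrium [HA] = 0.0345 − 6.31 × 10^-3 = 2.82 × 10^-2 M
Ka = [H+][A-]/[HA] = (6.31 × 10^-3)² / 2.82 × 10^-2 = 1.4 × 10^-3

Ka = 1.4 × 10^-3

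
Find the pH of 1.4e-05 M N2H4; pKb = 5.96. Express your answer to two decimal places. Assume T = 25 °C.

N2H4 + H2O ⇌ N2H5+ + OH-
Kb = 10^(−5.96) = 1.10 × 10^-6
Let x = [OH-] at equilibrium. Kb = x²/(1.4e-05 − x).
x is not negligible relative to C₀; solve x² + 1.1e-06·x − 1.54e-11 = 0.
x = (−Kb + √(Kb² + 4·Kb·C₀))/2 = 3.41 × 10^-6 M
pOH = 5.47, so pH = 14.00 − pOH = 8.53

pH = 8.53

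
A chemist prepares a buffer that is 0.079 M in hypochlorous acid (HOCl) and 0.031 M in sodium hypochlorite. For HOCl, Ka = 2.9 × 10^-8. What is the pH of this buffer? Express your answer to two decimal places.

pKa = −log(2.9 × 10^-8) = 7.538
Using pH = pKa + log([base]/[acid]) with [base]/[acid] = 0.031/0.079:
pH = 7.538 + (-0.406) = 7.13

pH = 7.13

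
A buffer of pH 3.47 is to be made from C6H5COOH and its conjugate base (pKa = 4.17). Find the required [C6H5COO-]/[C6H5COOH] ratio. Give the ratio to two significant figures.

ratio = 0.20

pH = pKa + log(r) ⇒ log(r) = 3.47 − 4.17 = -0.70
r = [C6H5COO-]/[C6H5COOH] = 10^(-0.70) = 0.2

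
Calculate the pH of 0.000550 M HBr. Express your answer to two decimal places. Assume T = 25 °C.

pH = 3.26

HBr is a strong acid and dissociates completely, so [H+] = 0.000550 M.
pH = -log(0.00055) = 3.26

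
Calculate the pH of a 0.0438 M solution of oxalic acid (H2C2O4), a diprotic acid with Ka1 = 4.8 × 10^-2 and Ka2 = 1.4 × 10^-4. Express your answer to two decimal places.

pH = 1.56

Ka1 ≫ Ka2, so treat the first dissociation as the only significant source of H+.
Ka1 = x²/(0.0438 − x) = 4.8 × 10^-2
Solving the quadratic: x = (−Ka1 + √(Ka1² + 4·Ka1·C₀))/2 = 2.78 × 10^-2 M
pH = −log(2.78 × 10^-2) = 1.56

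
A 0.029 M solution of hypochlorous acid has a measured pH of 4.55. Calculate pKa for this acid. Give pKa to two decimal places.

[H+] = 10^(-4.55) = 2.82 × 10^-5 M
At equilibrium [HA] = 0.029 − 2.82 × 10^-5 = 2.90 × 10^-2 M
Ka = [H+][A-]/[HA] = (2.82 × 10^-5)² / 2.90 × 10^-2 = 2.74 × 10^-8
pKa = -log(2.74 × 10^-8) = 7.56

pKa = 7.56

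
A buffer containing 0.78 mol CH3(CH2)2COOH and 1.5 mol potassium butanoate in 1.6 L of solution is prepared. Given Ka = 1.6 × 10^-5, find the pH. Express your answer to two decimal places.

pKa = −log(1.6 × 10^-5) = 4.796
Using pH = pKa + log([base]/[acid]) with [base]/[acid] = 1.5/0.78:
pH = 4.796 + (+0.284) = 5.08

pH = 5.08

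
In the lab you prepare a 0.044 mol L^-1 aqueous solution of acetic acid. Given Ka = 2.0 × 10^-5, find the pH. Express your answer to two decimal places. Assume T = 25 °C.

CH3COOH ⇌ CH3COO- + H+
Ka = [H+]²/(0.044 − [H+]) = 2.0 × 10^-5
Since Ka ≪ C₀, [H+] ≈ √(Ka·C₀) = 9.38 × 10^-4 M.
pH = −log[H+] = −log(9.38 × 10^-4) = 3.03

pH = 3.03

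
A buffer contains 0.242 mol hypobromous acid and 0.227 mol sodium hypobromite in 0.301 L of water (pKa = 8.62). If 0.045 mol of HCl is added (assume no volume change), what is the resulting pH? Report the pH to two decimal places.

pH = 8.42

After neutralization: n(HOBr) = 0.287 mol, n(OBr-) = 0.182 mol.
pH = pKa + log(n_OBr-/n_HOBr) = 8.62 + log(0.182/0.287) = 8.62 + (-0.198)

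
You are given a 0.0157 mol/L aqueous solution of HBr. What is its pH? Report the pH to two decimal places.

pH = 1.80

HBr is a strong acid and dissociates completely, so [H+] = 0.0157 M.
pH = -log(0.0157) = 1.80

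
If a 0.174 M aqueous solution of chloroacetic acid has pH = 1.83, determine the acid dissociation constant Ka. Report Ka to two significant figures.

Ka = 1.4 × 10^-3

[H+] = 10^(-1.83) = 1.48 × 10^-2 M
At equilibrium [HA] = 0.174 − 1.48 × 10^-2 = 1.59 × 10^-1 M
Ka = [H+][A-]/[HA] = (1.48 × 10^-2)² / 1.59 × 10^-1 = 1.4 × 10^-3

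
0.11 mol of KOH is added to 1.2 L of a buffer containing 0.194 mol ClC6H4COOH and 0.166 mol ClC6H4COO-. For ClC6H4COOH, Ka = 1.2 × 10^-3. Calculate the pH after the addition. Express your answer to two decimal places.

pH = 3.44

After neutralization: n(ClC6H4COOH) = 0.084 mol, n(ClC6H4COO-) = 0.276 mol.
pKa = −log(1.2 × 10^-3) = 2.921
Henderson–Hasselbalch with mole ratio 0.276/0.084: pH = 2.921 + (+0.517)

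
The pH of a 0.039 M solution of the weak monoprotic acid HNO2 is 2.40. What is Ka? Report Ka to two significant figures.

[H+] = 10^(-2.40) = 3.98 × 10^-3 M
At equilibrium [HA] = 0.039 − 3.98 × 10^-3 = 3.50 × 10^-2 M
Ka = [H+][A-]/[HA] = (3.98 × 10^-3)² / 3.50 × 10^-2 = 4.5 × 10^-4

Ka = 4.5 × 10^-4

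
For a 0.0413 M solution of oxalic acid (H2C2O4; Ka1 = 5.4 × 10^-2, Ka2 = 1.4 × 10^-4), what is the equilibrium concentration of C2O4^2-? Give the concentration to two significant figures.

1.4 × 10^-4 M

First ionization gives [H+] ≈ [HC2O4-] = 2.74 × 10^-2 M.
Second step: Ka2 = [H+][C2O4^2-]/[HC2O4-] ≈ [C2O4^2-] (since [H+] ≈ [HC2O4-]).
So [C2O4^2-] ≈ Ka2.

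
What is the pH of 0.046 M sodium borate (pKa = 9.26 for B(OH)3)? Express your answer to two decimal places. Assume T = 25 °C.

pH = 10.96

B(OH)4- is the conjugate base of the weak acid B(OH)3.
Ka = 10^(−9.26) = 5.50 × 10^-10
Kb = Kw/Ka = 1.0×10^-14 / 5.50 × 10^-10 = 1.82 × 10^-5
From the ICE table, Kb = [OH-]²/(0.046 − [OH-]) = 1.82 × 10^-5.
Neglecting [OH-] in the denominator: [OH-] = √(1.82 × 10^-5 × 0.046) = 9.15 × 10^-4 M
([OH-]/C₀ = 2% < 5%, so the approximation holds.)
pOH = −log(9.15 × 10^-4) = 3.04; pH = 14.00 − 3.04 = 10.96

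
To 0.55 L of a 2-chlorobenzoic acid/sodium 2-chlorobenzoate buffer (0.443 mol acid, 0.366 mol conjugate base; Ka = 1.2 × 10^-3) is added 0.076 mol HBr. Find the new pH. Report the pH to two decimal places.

pH = 2.67

Added H+ converts ClC6H4COO- to ClC6H4COOH: ClC6H4COOH → 0.519 mol, ClC6H4COO- → 0.29 mol.
pKa = −log(1.2 × 10^-3) = 2.921
pH = pKa + log([A⁻]/[HA]) = 2.921 + log(0.29/0.519) = 2.921 -0.253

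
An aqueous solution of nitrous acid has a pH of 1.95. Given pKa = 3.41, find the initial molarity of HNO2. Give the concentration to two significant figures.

[H+] = 10^(-1.95) = 1.12 × 10^-2 M = x
Ka = 10^(−3.41) = 3.89 × 10^-4
Ka = x²/(C₀ − x) ⇒ C₀ = x + x²/Ka
C₀ = 1.12 × 10^-2 + (1.12 × 10^-2)²/(3.89 × 10^-4) = 3.34 × 10^-1 M

C₀ = 3.3 × 10^-1 M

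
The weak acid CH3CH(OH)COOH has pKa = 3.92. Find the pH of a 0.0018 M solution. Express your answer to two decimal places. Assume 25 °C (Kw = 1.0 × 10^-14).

CH3CH(OH)COOH ⇌ CH3CH(OH)COO- + H+
Ka = 10^(−3.92) = 1.20 × 10^-4
Ka = x²/(0.0018 − x) = 1.20 × 10^-4
Here C₀/Ka ≈ 15, so the small-x approximation fails. Use the quadratic:
x = (−Ka + √(Ka² + 4·Ka·C₀))/2 = 4.09 × 10^-4 M
pH = −log[H+] = −log(4.09 × 10^-4) = 3.39

pH = 3.39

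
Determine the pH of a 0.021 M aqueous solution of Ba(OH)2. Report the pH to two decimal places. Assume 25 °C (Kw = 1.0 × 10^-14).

Ba(OH)2 is a strong base (each formula unit releases 2 OH-); [OH-] = 0.042 M.
pOH = -log(0.042) = 1.38
pH = 14.00 - 1.38 = 12.62

pH = 12.62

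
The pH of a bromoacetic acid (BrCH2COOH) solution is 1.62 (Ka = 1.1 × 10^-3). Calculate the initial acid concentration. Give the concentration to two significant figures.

[H+] = 10^(-1.62) = 2.40 × 10^-2 M = x
Ka = x²/(C₀ − x) ⇒ C₀ = x + x²/Ka
C₀ = 2.40 × 10^-2 + (2.40 × 10^-2)²/(1.1 × 10^-3) = 5.48 × 10^-1 M

C₀ = 5.5 × 10^-1 M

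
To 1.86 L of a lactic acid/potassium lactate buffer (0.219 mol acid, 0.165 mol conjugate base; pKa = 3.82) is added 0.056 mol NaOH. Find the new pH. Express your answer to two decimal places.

After neutralization: n(CH3CH(OH)COOH) = 0.163 mol, n(CH3CH(OH)COO-) = 0.221 mol.
pH = pKa + log([A⁻]/[HA]) = 3.82 + log(0.221/0.163) = 3.82 +0.132

pH = 3.95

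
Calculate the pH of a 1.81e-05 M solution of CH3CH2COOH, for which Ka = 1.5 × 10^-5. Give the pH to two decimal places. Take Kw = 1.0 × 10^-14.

CH3CH2COOH ⇌ CH3CH2COO- + H+
From the ICE table, Ka = x²/(1.81e-05 − x) = 1.5 × 10^-5.
The 5% rule fails; solving x² + Ka·x − Ka·C₀ = 0 exactly:
x = (−Ka + √(Ka² + 4·Ka·C₀))/2 = 1.06 × 10^-5 M
pH = −log(1.06 × 10^-5) = 4.97

pH = 4.97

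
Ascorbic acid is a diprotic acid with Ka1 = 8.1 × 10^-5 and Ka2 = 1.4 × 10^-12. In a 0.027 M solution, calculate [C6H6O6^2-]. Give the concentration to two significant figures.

First ionization gives [H+] ≈ [HC6H6O6-] = 1.44 × 10^-3 M.
Second step: Ka2 = [H+][C6H6O6^2-]/[HC6H6O6-] ≈ [C6H6O6^2-] (since [H+] ≈ [HC6H6O6-]).
So [C6H6O6^2-] ≈ Ka2.

1.4 × 10^-12 M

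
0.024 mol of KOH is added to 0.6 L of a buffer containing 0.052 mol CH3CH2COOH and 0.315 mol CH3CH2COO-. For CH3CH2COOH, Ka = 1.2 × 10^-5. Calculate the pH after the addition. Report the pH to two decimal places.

OH- converts CH3CH2COOH to CH3CH2COO-: CH3CH2COOH → 0.028 mol, CH3CH2COO- → 0.339 mol.
pKa = −log(1.2 × 10^-5) = 4.921
Henderson–Hasselbalch with mole ratio 0.339/0.028: pH = 4.921 + (+1.083)

pH = 6.00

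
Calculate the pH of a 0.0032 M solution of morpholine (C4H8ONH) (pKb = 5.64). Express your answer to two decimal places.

C4H8ONH + H2O ⇌ C4H8ONH2+ + OH-
Kb = 10^(−5.64) = 2.29 × 10^-6
Kb = x²/(0.0032 − x) = 2.29 × 10^-6
Since Kb ≪ C₀, x ≈ √(Kb·C₀) = 8.56 × 10^-5 M.
Check: 2.7% ionized — well under 5%, approximation valid.
pOH = 4.07, so pH = 14.00 − pOH = 9.93

pH = 9.93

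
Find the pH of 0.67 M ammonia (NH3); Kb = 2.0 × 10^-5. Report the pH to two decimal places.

pH = 11.56

NH3 + H2O ⇌ NH4+ + OH-
From the ICE table, Kb = [OH-]²/(0.67 − [OH-]) = 2.0 × 10^-5.
Neglecting [OH-] in the denominator: [OH-] = √(2.0 × 10^-5 × 0.67) = 3.66 × 10^-3 M
pOH = 2.44, so pH = 14.00 − pOH = 11.56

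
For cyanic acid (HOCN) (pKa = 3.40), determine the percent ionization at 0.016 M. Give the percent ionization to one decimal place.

14.6%

HOCN ⇌ OCN- + H+; let x = [H+] at equilibrium.
Ka = 10^(−3.40) = 3.98 × 10^-4
Ka = x²/(C₀ − x); solving the quadratic gives x = 2.33 × 10^-3 M.
% ionization = x/C₀ × 100% = 2.33 × 10^-3/0.016 × 100% = 14.6%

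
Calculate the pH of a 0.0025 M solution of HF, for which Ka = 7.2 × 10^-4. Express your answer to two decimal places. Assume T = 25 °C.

HF ⇌ F- + H+
Let x = [H+] at equilibrium. Ka = x²/(0.0025 − x).
x is not negligible relative to C₀; solve x² + 0.00072·x − 1.8e-06 = 0.
x = (−Ka + √(Ka² + 4·Ka·C₀))/2 = 1.03 × 10^-3 M
pH = −log[H+] = −log(1.03 × 10^-3) = 2.99

pH = 2.99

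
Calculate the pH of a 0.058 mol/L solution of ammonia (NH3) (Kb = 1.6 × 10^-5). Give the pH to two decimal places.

pH = 10.98

NH3 + H2O ⇌ NH4+ + OH-
From the ICE table, Kb = [OH-]²/(0.058 − [OH-]) = 1.6 × 10^-5.
Neglecting [OH-] in the denominator: [OH-] = √(1.6 × 10^-5 × 0.058) = 9.63 × 10^-4 M
pOH = −log(9.63 × 10^-4) = 3.02; pH = 14.00 − 3.02 = 10.98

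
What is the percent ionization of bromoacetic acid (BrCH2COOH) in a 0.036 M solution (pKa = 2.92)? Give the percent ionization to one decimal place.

16.7%

BrCH2COOH ⇌ BrCH2COO- + H+; let x = [H+] at equilibrium.
Ka = 10^(−2.92) = 1.20 × 10^-3
Solve x² + 0.0012x − 4.32e-05 = 0 → x = 6.00 × 10^-3 M
% ionization = x/C₀ × 100% = 6.00 × 10^-3/0.036 × 100% = 16.7%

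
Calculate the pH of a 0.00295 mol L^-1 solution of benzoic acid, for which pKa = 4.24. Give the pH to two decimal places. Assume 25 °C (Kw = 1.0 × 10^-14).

C6H5COOH ⇌ C6H5COO- + H+
Ka = 10^(−4.24) = 5.75 × 10^-5
Ka = [H+]²/(0.00295 − [H+]) = 5.75 × 10^-5
The 5% rule fails; solving [H+]² + Ka·[H+] − Ka·C₀ = 0 exactly:
[H+] = [−5.75e-05 + √(5.75e-05² + 6.79e-07)]/2 = 3.84 × 10^-4 M
pH = −log(3.84 × 10^-4) = 3.42

pH = 3.42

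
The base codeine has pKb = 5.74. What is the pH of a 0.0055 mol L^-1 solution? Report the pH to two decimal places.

pH = 10.00

C18H21NO3 + H2O ⇌ C18H22NO3+ + OH-
Kb = 10^(−5.74) = 1.82 × 10^-6
Let x = [OH-] at equilibrium. Kb = x²/(0.0055 − x).
Assume x ≪ 0.0055: x ≈ √(1.82 × 10^-6 × 0.0055) = 1.00 × 10^-4 M
Check: 1.8% ionized — well under 5%, approximation valid.
pOH = 4.00, so pH = 14.00 − pOH = 10.00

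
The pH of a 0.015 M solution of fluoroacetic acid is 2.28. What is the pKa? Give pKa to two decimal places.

[H+] = 10^(-2.28) = 5.25 × 10^-3 M
At equilibrium [HA] = 0.015 − 5.25 × 10^-3 = 9.75 × 10^-3 M
Ka = [H+][A-]/[HA] = (5.25 × 10^-3)² / 9.75 × 10^-3 = 2.83 × 10^-3
pKa = -log(2.83 × 10^-3) = 2.55

pKa = 2.55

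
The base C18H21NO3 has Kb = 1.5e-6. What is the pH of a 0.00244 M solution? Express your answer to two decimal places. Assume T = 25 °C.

C18H21NO3 + H2O ⇌ C18H22NO3+ + OH-
From the ICE table, Kb = [OH-]²/(0.00244 − [OH-]) = 1.5 × 10^-6.
Neglecting [OH-] in the denominator: [OH-] = √(1.5 × 10^-6 × 0.00244) = 6.05 × 10^-5 M
([OH-]/C₀ = 2.5% < 5%, so the approximation holds.)
pOH = 4.22, so pH = 14.00 − pOH = 9.78

pH = 9.78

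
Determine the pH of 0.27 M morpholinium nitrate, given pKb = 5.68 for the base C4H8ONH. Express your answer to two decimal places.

C4H8ONH2+ is the conjugate acid of the weak base C4H8ONH.
Kb = 10^(−5.68) = 2.09 × 10^-6
Ka = Kw/Kb = 1.0×10^-14 / 2.09 × 10^-6 = 4.78 × 10^-9
Let x = [H+] at equilibrium. Ka = x²/(0.27 − x).
Since Ka ≪ C₀, x ≈ √(Ka·C₀) = 3.59 × 10^-5 M.
pH = −log(3.59 × 10^-5) = 4.44

pH = 4.44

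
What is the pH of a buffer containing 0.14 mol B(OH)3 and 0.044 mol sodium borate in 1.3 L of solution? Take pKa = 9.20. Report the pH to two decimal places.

pH = 8.70

pH = pKa + log([A⁻]/[HA]) = 9.20 + log(0.044/0.14)
pH = 9.20 + (-0.503) = 8.70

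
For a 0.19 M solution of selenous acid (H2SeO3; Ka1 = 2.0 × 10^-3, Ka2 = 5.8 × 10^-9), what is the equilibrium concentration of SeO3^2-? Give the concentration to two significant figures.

5.8 × 10^-9 M

First ionization gives [H+] ≈ [HSeO3-] = 1.85 × 10^-2 M.
Second step: Ka2 = [H+][SeO3^2-]/[HSeO3-] ≈ [SeO3^2-] (since [H+] ≈ [HSeO3-]).
So [SeO3^2-] ≈ Ka2.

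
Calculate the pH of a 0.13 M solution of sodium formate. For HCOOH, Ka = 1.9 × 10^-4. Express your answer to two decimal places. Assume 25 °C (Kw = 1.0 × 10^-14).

HCOO- is the conjugate base of the weak acid HCOOH.
Kb = Kw/Ka = 1.0×10^-14 / 1.9 × 10^-4 = 5.26 × 10^-11
Let x = [OH-] at equilibrium. Kb = x²/(0.13 − x).
Assume x ≪ 0.13: x ≈ √(5.26 × 10^-11 × 0.13) = 2.61 × 10^-6 M
pOH = −log(2.61 × 10^-6) = 5.58; pH = 14.00 − 5.58 = 8.42

pH = 8.42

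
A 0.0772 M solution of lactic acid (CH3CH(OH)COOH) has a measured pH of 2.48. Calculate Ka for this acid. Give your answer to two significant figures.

[H+] = 10^(-2.48) = 3.31 × 10^-3 M
At equilibrium [HA] = 0.0772 − 3.31 × 10^-3 = 7.39 × 10^-2 M
Ka = [H+][A-]/[HA] = (3.31 × 10^-3)² / 7.39 × 10^-2 = 1.5 × 10^-4

Ka = 1.5 × 10^-4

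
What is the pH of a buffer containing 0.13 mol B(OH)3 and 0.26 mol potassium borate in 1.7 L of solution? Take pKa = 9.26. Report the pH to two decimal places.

Using pH = pKa + log([base]/[acid]) with [base]/[acid] = 0.26/0.13:
pH = 9.26 + (+0.301) = 9.56

pH = 9.56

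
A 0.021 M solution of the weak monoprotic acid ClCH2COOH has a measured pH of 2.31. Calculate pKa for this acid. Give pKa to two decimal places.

[H+] = 10^(-2.31) = 4.90 × 10^-3 M
At equilibrium [HA] = 0.021 − 4.90 × 10^-3 = 1.61 × 10^-2 M
Ka = [H+][A-]/[HA] = (4.90 × 10^-3)² / 1.61 × 10^-2 = 1.49 × 10^-3
pKa = -log(1.49 × 10^-3) = 2.83

pKa = 2.83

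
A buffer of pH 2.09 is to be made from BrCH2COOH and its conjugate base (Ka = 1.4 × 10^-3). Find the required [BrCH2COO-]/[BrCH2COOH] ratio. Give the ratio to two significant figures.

ratio = 0.17

pKa = -log(1.4 × 10^-3) = 2.854
pH = pKa + log(r) ⇒ log(r) = 2.09 − 2.854 = -0.764
r = [BrCH2COO-]/[BrCH2COOH] = 10^(-0.764) = 0.172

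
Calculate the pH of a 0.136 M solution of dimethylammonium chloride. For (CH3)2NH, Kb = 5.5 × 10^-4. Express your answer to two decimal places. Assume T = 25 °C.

(CH3)2NH2+ is the conjugate acid of the weak base (CH3)2NH.
Ka = Kw/Kb = 1.0×10^-14 / 5.5 × 10^-4 = 1.82 × 10^-11
Ka = [H+]²/(0.136 − [H+]) = 1.82 × 10^-11
Since Ka ≪ C₀, [H+] ≈ √(Ka·C₀) = 1.57 × 10^-6 M.
Check: 0.0012% ionized — well under 5%, approximation valid.
pH = −log(1.57 × 10^-6) = 5.80

pH = 5.80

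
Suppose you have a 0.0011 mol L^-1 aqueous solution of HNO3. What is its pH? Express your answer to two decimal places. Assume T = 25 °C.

pH = 2.96

HNO3 is a strong acid and dissociates completely, so [H+] = 0.0011 M.
pH = -log(0.0011) = 2.96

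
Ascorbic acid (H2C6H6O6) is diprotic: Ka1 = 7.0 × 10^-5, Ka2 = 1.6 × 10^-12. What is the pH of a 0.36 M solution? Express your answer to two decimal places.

Ka1 ≫ Ka2, so treat the first dissociation as the only significant source of H+.
Ka1 = x²/(0.36 − x) = 7.0 × 10^-5
x ≈ √(7.0 × 10^-5 × 0.36) = 5.02 × 10^-3 M
pH = −log(5.02 × 10^-3) = 2.30

pH = 2.30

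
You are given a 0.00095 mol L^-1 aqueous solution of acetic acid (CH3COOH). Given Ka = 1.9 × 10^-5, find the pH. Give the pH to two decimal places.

CH3COOH ⇌ CH3COO- + H+
From the ICE table, Ka = [H+]²/(0.00095 − [H+]) = 1.9 × 10^-5.
The 5% rule fails; solving [H+]² + Ka·[H+] − Ka·C₀ = 0 exactly:
[H+] = [−1.9e-05 + √(1.9e-05² + 7.22e-08)]/2 = 1.25 × 10^-4 M
pH = −log[H+] = −log(1.25 × 10^-4) = 3.90

pH = 3.90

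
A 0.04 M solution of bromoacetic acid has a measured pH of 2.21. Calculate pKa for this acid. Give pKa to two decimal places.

pKa = 2.95

[H+] = 10^(-2.21) = 6.17 × 10^-3 M
At equilibrium [HA] = 0.04 − 6.17 × 10^-3 = 3.38 × 10^-2 M
Ka = [H+][A-]/[HA] = (6.17 × 10^-3)² / 3.38 × 10^-2 = 1.13 × 10^-3
pKa = -log(1.13 × 10^-3) = 2.95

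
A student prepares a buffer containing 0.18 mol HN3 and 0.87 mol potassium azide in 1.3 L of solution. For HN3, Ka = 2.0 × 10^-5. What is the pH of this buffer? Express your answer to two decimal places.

pKa = −log(2.0 × 10^-5) = 4.699
Henderson–Hasselbalch: pH = pKa + log([N3-]/[HN3]) = 4.699 + log(0.87/0.18)
pH = 4.699 + (+0.684) = 5.38

pH = 5.38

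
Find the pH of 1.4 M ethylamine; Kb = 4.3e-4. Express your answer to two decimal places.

pH = 12.39

C2H5NH2 + H2O ⇌ C2H5NH3+ + OH-
From the ICE table, Kb = [OH-]²/(1.4 − [OH-]) = 4.3 × 10^-4.
Since Kb ≪ C₀, [OH-] ≈ √(Kb·C₀) = 2.45 × 10^-2 M.
pOH = 1.61, so pH = 14.00 − pOH = 12.39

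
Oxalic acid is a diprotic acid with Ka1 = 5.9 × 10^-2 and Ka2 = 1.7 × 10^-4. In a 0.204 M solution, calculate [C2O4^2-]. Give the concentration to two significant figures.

First ionization gives [H+] ≈ [HC2O4-] = 8.41 × 10^-2 M.
Second step: Ka2 = [H+][C2O4^2-]/[HC2O4-] ≈ [C2O4^2-] (since [H+] ≈ [HC2O4-]).
So [C2O4^2-] ≈ Ka2.

1.7 × 10^-4 M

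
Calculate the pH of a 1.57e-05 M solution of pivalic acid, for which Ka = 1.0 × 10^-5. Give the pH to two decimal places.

pH = 5.07

(CH3)3CCOOH ⇌ (CH3)3CCOO- + H+
Ka = [H+]²/(1.57e-05 − [H+]) = 1.0 × 10^-5
[H+] is not negligible relative to C₀; solve [H+]² + 1e-05·[H+] − 1.57e-10 = 0.
[H+] = [−1e-05 + √(1e-05² + 6.28e-10)]/2 = 8.49 × 10^-6 M
pH = −log(8.49 × 10^-6) = 5.07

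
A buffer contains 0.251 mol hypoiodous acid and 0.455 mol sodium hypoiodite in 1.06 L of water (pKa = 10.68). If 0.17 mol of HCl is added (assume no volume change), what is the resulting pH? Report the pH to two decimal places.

After neutralization: n(HOI) = 0.421 mol, n(OI-) = 0.285 mol.
pH = pKa + log([A⁻]/[HA]) = 10.68 + log(0.285/0.421) = 10.68 -0.169

pH = 10.51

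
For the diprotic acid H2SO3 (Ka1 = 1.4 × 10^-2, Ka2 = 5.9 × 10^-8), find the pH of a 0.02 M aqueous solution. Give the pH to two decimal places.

Since Ka1 ≫ Ka2, the first ionization dominates [H+].
Ka1 = x²/(0.02 − x) = 1.4 × 10^-2
Solving the quadratic: x = (−Ka1 + √(Ka1² + 4·Ka1·C₀))/2 = 1.11 × 10^-2 M
pH = −log(1.11 × 10^-2) = 1.95

pH = 1.95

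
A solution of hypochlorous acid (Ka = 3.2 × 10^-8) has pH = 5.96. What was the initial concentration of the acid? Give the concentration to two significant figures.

C₀ = 3.9 × 10^-5 M

[H+] = 10^(-5.96) = 1.10 × 10^-6 M = x
Ka = x²/(C₀ − x) ⇒ C₀ = x + x²/Ka
C₀ = 1.10 × 10^-6 + (1.10 × 10^-6)²/(3.2 × 10^-8) = 3.89 × 10^-5 M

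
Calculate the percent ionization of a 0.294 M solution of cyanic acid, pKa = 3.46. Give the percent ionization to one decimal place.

3.4%

HOCN ⇌ OCN- + H+; let x = [H+] at equilibrium.
Ka = 10^(−3.46) = 3.47 × 10^-4
x ≈ √(Ka·C₀) = √(3.47 × 10^-4 × 0.294) = 1.01 × 10^-2 M
Fraction ionized = 1.01 × 10^-2 / 0.294 = 0.0344 → 3.4%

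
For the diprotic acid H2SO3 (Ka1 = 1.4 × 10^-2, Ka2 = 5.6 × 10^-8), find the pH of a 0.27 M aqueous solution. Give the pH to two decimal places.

Ka1 ≫ Ka2, so treat the first dissociation as the only significant source of H+.
Ka1 = x²/(0.27 − x) = 1.4 × 10^-2
Solving the quadratic: x = (−Ka1 + √(Ka1² + 4·Ka1·C₀))/2 = 5.49 × 10^-2 M
pH = −log(5.49 × 10^-2) = 1.26

pH = 1.26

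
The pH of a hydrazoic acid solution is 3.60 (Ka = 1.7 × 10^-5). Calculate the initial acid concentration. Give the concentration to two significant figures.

C₀ = 4.0 × 10^-3 M

[H+] = 10^(-3.60) = 2.51 × 10^-4 M = x
Ka = x²/(C₀ − x) ⇒ C₀ = x + x²/Ka
C₀ = 2.51 × 10^-4 + (2.51 × 10^-4)²/(1.7 × 10^-5) = 3.96 × 10^-3 M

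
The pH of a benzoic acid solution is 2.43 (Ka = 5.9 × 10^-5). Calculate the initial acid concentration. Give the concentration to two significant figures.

[H+] = 10^(-2.43) = 3.72 × 10^-3 M = x
Ka = x²/(C₀ − x) ⇒ C₀ = x + x²/Ka
C₀ = 3.72 × 10^-3 + (3.72 × 10^-3)²/(5.9 × 10^-5) = 2.38 × 10^-1 M

C₀ = 2.4 × 10^-1 M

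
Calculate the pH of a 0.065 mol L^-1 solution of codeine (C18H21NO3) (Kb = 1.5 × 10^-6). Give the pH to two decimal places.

pH = 10.49

C18H21NO3 + H2O ⇌ C18H22NO3+ + OH-
From the ICE table, Kb = x²/(0.065 − x) = 1.5 × 10^-6.
Neglecting x in the denominator: x = √(1.5 × 10^-6 × 0.065) = 3.12 × 10^-4 M
pOH = −log(3.12 × 10^-4) = 3.51; pH = 14.00 − 3.51 = 10.49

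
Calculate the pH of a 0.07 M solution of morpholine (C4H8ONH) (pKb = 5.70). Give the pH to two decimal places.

pH = 10.57

C4H8ONH + H2O ⇌ C4H8ONH2+ + OH-
Kb = 10^(−5.70) = 2.00 × 10^-6
From the ICE table, Kb = x²/(0.07 − x) = 2.00 × 10^-6.
Neglecting x in the denominator: x = √(2.00 × 10^-6 × 0.07) = 3.74 × 10^-4 M
(x/C₀ = 0.53% < 5%, so the approximation holds.)
pOH = −log(3.74 × 10^-4) = 3.43; pH = 14.00 − 3.43 = 10.57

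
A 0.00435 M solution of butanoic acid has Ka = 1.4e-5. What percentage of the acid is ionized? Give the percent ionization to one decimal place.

CH3(CH2)2COOH ⇌ CH3(CH2)2COO- + H+; let x = [H+] at equilibrium.
Ka = x²/(C₀ − x); solving the quadratic gives x = 2.40 × 10^-4 M.
Fraction ionized = 2.40 × 10^-4 / 0.00435 = 0.0552 → 5.5%

5.5%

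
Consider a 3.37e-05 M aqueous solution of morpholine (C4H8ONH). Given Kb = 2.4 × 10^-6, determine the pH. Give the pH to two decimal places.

C4H8ONH + H2O ⇌ C4H8ONH2+ + OH-
From the ICE table, Kb = [OH-]²/(3.37e-05 − [OH-]) = 2.4 × 10^-6.
[OH-] is not negligible relative to C₀; solve [OH-]² + 2.4e-06·[OH-] − 8.09e-11 = 0.
[OH-] = [−2.4e-06 + √(2.4e-06² + 3.24e-10)]/2 = 7.87 × 10^-6 M
pOH = −log(7.87 × 10^-6) = 5.10; pH = 14.00 − 5.10 = 8.90

pH = 8.90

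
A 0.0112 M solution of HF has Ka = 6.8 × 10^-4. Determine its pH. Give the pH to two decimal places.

HF ⇌ F- + H+
Ka = [H+]²/(0.0112 − [H+]) = 6.8 × 10^-4
Here C₀/Ka ≈ 16.5, so the small-[H+] approximation fails. Use the quadratic:
[H+] = (−Ka + √(Ka² + 4·Ka·C₀))/2 = 2.44 × 10^-3 M
pH = −log[H+] = −log(2.44 × 10^-3) = 2.61

pH = 2.61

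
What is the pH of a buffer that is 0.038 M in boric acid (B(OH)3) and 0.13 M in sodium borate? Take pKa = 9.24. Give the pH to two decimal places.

pH = 9.77

pH = pKa + log([A⁻]/[HA]) = 9.24 + log(0.13/0.038)
pH = 9.24 + (+0.534) = 9.77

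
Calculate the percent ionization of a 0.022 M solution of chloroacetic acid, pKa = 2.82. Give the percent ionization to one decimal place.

ClCH2COOH ⇌ ClCH2COO- + H+; let x = [H+] at equilibrium.
Ka = 10^(−2.82) = 1.51 × 10^-3
Ka = x²/(C₀ − x); solving the quadratic gives x = 5.06 × 10^-3 M.
% ionization = x/C₀ × 100% = 5.06 × 10^-3/0.022 × 100% = 23.0%

23.0%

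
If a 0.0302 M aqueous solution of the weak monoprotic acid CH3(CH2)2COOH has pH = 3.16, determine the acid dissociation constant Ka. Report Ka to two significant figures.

Ka = 1.6 × 10^-5

[H+] = 10^(-3.16) = 6.92 × 10^-4 M
At equilibrium [HA] = 0.0302 − 6.92 × 10^-4 = 2.95 × 10^-2 M
Ka = [H+][A-]/[HA] = (6.92 × 10^-4)² / 2.95 × 10^-2 = 1.6 × 10^-5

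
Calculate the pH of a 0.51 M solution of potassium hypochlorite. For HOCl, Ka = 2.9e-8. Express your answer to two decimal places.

pH = 10.62

OCl- is the conjugate base of the weak acid HOCl.
Kb = Kw/Ka = 1.0×10^-14 / 2.9 × 10^-8 = 3.45 × 10^-7
From the ICE table, Kb = x²/(0.51 − x) = 3.45 × 10^-7.
Neglecting x in the denominator: x = √(3.45 × 10^-7 × 0.51) = 4.19 × 10^-4 M
Check: 0.082% ionized — well under 5%, approximation valid.
pOH = 3.38, so pH = 14.00 − pOH = 10.62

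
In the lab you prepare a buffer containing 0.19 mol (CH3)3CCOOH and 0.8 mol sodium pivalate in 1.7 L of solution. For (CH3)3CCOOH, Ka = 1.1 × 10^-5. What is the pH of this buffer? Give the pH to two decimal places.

pKa = −log(1.1 × 10^-5) = 4.959
Using pH = pKa + log([base]/[acid]) with [base]/[acid] = 0.8/0.19:
pH = 4.959 + (+0.624) = 5.58

pH = 5.58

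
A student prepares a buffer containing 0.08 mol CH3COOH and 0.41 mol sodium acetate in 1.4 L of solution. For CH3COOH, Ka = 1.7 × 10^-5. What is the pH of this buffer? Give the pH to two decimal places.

pKa = −log(1.7 × 10^-5) = 4.770
Henderson–Hasselbalch: pH = pKa + log([CH3COO-]/[CH3COOH]) = 4.770 + log(0.41/0.08)
pH = 4.770 + (+0.710) = 5.48

pH = 5.48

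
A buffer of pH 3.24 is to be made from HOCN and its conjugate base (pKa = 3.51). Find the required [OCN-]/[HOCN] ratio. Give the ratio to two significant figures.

ratio = 0.54

pH = pKa + log(r) ⇒ log(r) = 3.24 − 3.51 = -0.27
r = [OCN-]/[HOCN] = 10^(-0.27) = 0.537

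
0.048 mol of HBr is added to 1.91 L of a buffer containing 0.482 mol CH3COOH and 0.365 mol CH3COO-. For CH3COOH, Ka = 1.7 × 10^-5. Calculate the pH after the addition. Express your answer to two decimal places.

pH = 4.55

After neutralization: n(CH3COOH) = 0.53 mol, n(CH3COO-) = 0.317 mol.
pKa = −log(1.7 × 10^-5) = 4.770
pH = pKa + log([A⁻]/[HA]) = 4.770 + log(0.317/0.53) = 4.770 -0.223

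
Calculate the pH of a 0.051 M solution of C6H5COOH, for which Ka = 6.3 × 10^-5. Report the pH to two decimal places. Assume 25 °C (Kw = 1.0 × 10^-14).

pH = 2.75

C6H5COOH ⇌ C6H5COO- + H+
Ka = [H+]²/(0.051 − [H+]) = 6.3 × 10^-5
Since Ka ≪ C₀, [H+] ≈ √(Ka·C₀) = 1.79 × 10^-3 M.
([H+]/C₀ = 3.5% < 5%, so the approximation holds.)
pH = −log(1.79 × 10^-3) = 2.75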